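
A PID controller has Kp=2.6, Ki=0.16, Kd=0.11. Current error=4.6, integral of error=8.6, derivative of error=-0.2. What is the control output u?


u = Kp*e + Ki*int(e) + Kd*de/dt
= 2.6*4.6 + 0.16*8.6 + 0.11*(-0.2)
= 11.96 + 1.376 + -0.022
= 13.314


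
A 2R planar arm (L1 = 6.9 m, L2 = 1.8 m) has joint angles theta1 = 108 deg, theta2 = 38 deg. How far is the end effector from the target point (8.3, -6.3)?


End effector via forward kinematics:
x = L1*cos(t1) + L2*cos(t1+t2) = -3.6245
y = L1*sin(t1) + L2*sin(t1+t2) = 7.5688
Distance to target:
d = sqrt((8.3 - -3.6245)^2 + (-6.3 - 7.5688)^2)
= sqrt(142.1933 + 192.3446)
= 18.2904 m


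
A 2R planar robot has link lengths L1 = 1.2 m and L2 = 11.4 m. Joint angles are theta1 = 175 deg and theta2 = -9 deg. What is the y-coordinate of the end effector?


Convert angles to radians: theta1 = 3.0543, theta2 = -0.1571
y = L1*sin(theta1) + L2*sin(theta1+theta2)
y = 0.1046 + 2.7579
y = 2.8625


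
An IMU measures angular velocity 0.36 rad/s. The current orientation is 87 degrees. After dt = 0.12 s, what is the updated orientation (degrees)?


delta_theta = w * dt = 0.36 * 0.12 = 0.0432 rad
= 2.4752 deg
theta_new = 87 + 2.4752 = 89.4752 deg


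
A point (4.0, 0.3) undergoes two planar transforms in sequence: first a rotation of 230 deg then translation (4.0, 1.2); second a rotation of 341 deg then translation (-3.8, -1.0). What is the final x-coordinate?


After transform 1:
x1 = cos(230)*4.0 - sin(230)*0.3 + 4.0 = 1.6587
y1 = sin(230)*4.0 + cos(230)*0.3 + 1.2 = -2.057
After transform 2:
x2 = cos(341)*1.6587 - sin(341)*-2.057 + -3.8
= -2.9014


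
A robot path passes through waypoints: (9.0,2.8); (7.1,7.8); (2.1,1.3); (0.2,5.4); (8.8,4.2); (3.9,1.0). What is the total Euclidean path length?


Segment lengths:
  seg1 = sqrt((-1.9)^2 + (5.0)^2) = 5.3488
  seg2 = sqrt((-5.0)^2 + (-6.5)^2) = 8.2006
  seg3 = sqrt((-1.9)^2 + (4.1)^2) = 4.5188
  seg4 = sqrt((8.6)^2 + (-1.2)^2) = 8.6833
  seg5 = sqrt((-4.9)^2 + (-3.2)^2) = 5.8523
Total = 32.604


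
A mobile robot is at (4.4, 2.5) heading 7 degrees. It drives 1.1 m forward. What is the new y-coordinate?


y_new = y0 + d*sin(theta)
= 2.5 + 1.1*sin(7)
= 2.5 + 0.1341
= 2.6341


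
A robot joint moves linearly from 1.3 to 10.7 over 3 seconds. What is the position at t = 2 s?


s = t/T = 2/3 = 0.6667
p(t) = p0 + (pf-p0)*s
= 1.3 + (10.7 - 1.3) * 0.6667
= 7.5667


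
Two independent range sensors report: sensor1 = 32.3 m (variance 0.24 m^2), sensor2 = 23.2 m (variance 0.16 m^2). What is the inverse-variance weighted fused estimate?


w1 = (1/var1) / (1/var1 + 1/var2)
   = 4.1667 / (4.1667 + 6.25) = 0.4
w2 = 1 - w1 = 0.6
fused = w1*s1 + w2*s2 = 12.92 + 13.92
= 26.84 m


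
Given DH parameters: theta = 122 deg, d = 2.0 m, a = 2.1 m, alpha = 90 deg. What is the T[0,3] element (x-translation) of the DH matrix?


T[0,3] = a * cos(theta)
= 2.1 * cos(122 deg)
= 2.1 * -0.5299
= -1.1128


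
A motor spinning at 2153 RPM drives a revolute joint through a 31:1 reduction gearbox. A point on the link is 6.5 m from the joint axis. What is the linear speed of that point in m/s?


omega_motor = 2153 * 2*pi/60 = 225.4616 rad/s
omega_joint = omega_motor / 31 = 7.273 rad/s
v = omega_joint * r = 7.273 * 6.5
= 47.2742 m/s


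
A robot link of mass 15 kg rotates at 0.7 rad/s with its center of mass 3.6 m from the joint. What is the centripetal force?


F = m * omega^2 * r
= 15 * 0.7^2 * 3.6
= 15 * 0.49 * 3.6
= 26.46 N


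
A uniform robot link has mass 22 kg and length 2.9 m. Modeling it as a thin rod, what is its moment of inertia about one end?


I = (1/3) * m * L^2
= (1/3) * 22 * 2.9^2
= 0.333333 * 22 * 8.41
= 61.6733 kg*m^2


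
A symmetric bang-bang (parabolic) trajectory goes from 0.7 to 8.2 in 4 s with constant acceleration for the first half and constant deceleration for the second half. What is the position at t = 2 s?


Symmetric rest-to-rest: each phase covers (pf-p0)/2 in time T/2. 0.5*a*(T/2)^2 = (pf-p0)/2 => a = 4*(pf-p0)/T^2
a = 4*(8.2-0.7)/4^2 = 1.875
t = 2 is in the acceleration phase (t <= T/2).
p = p0 + 0.5*a*t^2 = 0.7 + 0.5*1.875*2^2
= 4.45


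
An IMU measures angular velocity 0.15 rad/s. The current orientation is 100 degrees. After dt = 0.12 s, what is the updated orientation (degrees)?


delta_theta = w * dt = 0.15 * 0.12 = 0.018 rad
= 1.0313 deg
theta_new = 100 + 1.0313 = 101.0313 deg


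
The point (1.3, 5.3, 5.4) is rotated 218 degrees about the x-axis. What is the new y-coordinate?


Rotation about x-axis: y' = y*cos(theta) - z*sin(theta)
= 5.3 * -0.788 - 5.4 * -0.6157
= -0.8519


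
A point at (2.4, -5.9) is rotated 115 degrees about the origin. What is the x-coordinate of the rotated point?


x' = x*cos(theta) - y*sin(theta)
cos(115 deg) = -0.4226, sin(115 deg) = 0.9063
x' = 2.4 * -0.4226 - -5.9 * 0.9063
= -1.0143 - -5.3472
= 4.3329


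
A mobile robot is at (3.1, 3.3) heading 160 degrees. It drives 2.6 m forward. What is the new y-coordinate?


y_new = y0 + d*sin(theta)
= 3.3 + 2.6*sin(160)
= 3.3 + 0.8893
= 4.1893


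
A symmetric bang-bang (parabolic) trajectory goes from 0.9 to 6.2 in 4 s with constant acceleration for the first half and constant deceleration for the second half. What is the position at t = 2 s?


Symmetric rest-to-rest: each phase covers (pf-p0)/2 in time T/2. 0.5*a*(T/2)^2 = (pf-p0)/2 => a = 4*(pf-p0)/T^2
a = 4*(6.2-0.9)/4^2 = 1.325
t = 2 is in the acceleration phase (t <= T/2).
p = p0 + 0.5*a*t^2 = 0.9 + 0.5*1.325*2^2
= 3.55


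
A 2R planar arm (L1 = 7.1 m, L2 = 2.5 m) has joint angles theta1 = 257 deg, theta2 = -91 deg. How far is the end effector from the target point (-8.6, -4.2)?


End effector via forward kinematics:
x = L1*cos(t1) + L2*cos(t1+t2) = -4.0229
y = L1*sin(t1) + L2*sin(t1+t2) = -6.3132
Distance to target:
d = sqrt((-8.6 - -4.0229)^2 + (-4.2 - -6.3132)^2)
= sqrt(20.9499 + 4.4657)
= 5.0414 m


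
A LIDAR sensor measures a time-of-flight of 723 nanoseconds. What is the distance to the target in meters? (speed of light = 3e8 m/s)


tof = 723 ns = 7.23e-07 s
dist = c * tof / 2
= 3e8 * 7.23e-07 / 2
= 108.45 m


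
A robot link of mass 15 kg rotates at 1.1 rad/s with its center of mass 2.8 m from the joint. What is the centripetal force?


F = m * omega^2 * r
= 15 * 1.1^2 * 2.8
= 15 * 1.21 * 2.8
= 50.82 N


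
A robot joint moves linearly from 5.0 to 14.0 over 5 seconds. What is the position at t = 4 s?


s = t/T = 4/5 = 0.8
p(t) = p0 + (pf-p0)*s
= 5.0 + (14.0 - 5.0) * 0.8
= 12.2


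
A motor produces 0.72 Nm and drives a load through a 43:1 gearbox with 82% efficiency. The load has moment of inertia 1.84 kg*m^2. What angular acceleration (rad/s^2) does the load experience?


tau_out = tau_motor * N * eta
= 0.72 * 43 * 0.82 = 25.3872 Nm
alpha = tau_out / I = 25.3872 / 1.84
= 13.7974 rad/s^2


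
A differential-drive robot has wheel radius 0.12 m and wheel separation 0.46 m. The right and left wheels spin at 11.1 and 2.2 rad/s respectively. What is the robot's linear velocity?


vR = r*wR = 0.12*11.1 = 1.332 m/s
vL = r*wL = 0.12*2.2 = 0.264 m/s
v = (vR+vL)/2 = 0.798 m/s
omega = (vR-vL)/L = 2.3217 rad/s
linear velocity = 0.798 m/s


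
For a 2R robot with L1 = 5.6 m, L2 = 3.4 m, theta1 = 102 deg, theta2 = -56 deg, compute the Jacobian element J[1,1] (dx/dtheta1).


J[1,1] = -L1*sin(t1) - L2*sin(t1+t2)
= -5.6*sin(102) - 3.4*sin(46)
= -7.9234


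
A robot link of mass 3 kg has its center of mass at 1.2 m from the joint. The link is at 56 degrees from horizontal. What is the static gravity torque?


tau = m*g*L*cos(angle)
= 3 * 9.81 * 1.2 * cos(56 deg)
= 3 * 9.81 * 1.2 * 0.5592
= 19.7485 Nm


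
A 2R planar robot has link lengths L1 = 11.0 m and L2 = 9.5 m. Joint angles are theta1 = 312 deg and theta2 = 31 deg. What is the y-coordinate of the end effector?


Convert angles to radians: theta1 = 5.4454, theta2 = 0.5411
y = L1*sin(theta1) + L2*sin(theta1+theta2)
y = -8.1746 + -2.7775
y = -10.9521


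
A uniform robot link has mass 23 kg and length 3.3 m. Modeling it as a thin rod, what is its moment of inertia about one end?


I = (1/3) * m * L^2
= (1/3) * 23 * 3.3^2
= 0.333333 * 23 * 10.89
= 83.49 kg*m^2


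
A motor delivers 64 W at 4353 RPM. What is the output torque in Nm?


omega = 4353 * 2*pi/60 = 455.8451 rad/s
tau = P / omega = 64 / 455.8451
= 0.1404 Nm


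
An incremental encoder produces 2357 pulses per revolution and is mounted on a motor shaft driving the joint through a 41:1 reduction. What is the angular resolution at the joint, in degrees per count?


counts per rev = 2357
effective counts at joint = 2357 * 41 = 96637
resolution = 360 / 96637
= 0.0037 deg/count


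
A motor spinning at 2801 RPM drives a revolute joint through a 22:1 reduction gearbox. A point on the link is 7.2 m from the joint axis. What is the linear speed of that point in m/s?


omega_motor = 2801 * 2*pi/60 = 293.32 rad/s
omega_joint = omega_motor / 22 = 13.3327 rad/s
v = omega_joint * r = 13.3327 * 7.2
= 95.9956 m/s


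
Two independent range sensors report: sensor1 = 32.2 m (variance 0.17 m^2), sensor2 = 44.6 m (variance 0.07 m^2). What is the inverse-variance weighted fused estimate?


w1 = (1/var1) / (1/var1 + 1/var2)
   = 5.8824 / (5.8824 + 14.2857) = 0.2917
w2 = 1 - w1 = 0.7083
fused = w1*s1 + w2*s2 = 9.3917 + 31.5917
= 40.9833 m


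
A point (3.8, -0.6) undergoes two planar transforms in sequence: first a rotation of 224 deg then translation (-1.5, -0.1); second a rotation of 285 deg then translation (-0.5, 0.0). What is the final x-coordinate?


After transform 1:
x1 = cos(224)*3.8 - sin(224)*-0.6 + -1.5 = -4.6503
y1 = sin(224)*3.8 + cos(224)*-0.6 + -0.1 = -2.3081
After transform 2:
x2 = cos(285)*-4.6503 - sin(285)*-2.3081 + -0.5
= -3.933


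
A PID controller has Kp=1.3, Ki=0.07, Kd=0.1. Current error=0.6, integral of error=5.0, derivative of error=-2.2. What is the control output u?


u = Kp*e + Ki*int(e) + Kd*de/dt
= 1.3*0.6 + 0.07*5.0 + 0.1*(-2.2)
= 0.78 + 0.35 + -0.22
= 0.91


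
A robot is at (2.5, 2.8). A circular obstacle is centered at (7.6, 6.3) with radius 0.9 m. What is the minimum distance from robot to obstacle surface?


center_dist = sqrt((2.5-7.6)^2 + (2.8-6.3)^2)
= sqrt(26.01 + 12.25)
= 6.1855
min_dist = center_dist - radius = 6.1855 - 0.9 = 5.2855 m


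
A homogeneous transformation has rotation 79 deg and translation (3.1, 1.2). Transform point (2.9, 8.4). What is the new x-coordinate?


x' = cos(theta)*px - sin(theta)*py + tx
= 0.1908*2.9 - 0.9816*8.4 + 3.1
= -4.5923


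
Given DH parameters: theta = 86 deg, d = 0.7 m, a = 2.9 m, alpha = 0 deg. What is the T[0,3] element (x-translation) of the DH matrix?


T[0,3] = a * cos(theta)
= 2.9 * cos(86 deg)
= 2.9 * 0.0698
= 0.2023


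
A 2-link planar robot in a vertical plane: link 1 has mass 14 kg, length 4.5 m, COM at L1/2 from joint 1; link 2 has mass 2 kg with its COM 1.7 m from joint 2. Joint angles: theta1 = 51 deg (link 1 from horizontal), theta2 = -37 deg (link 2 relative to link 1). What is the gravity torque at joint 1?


Horizontal distance from joint 1 to link-1 COM:
  x_c1 = (L1/2)*cos(t1) = 2.25 * 0.6293 = 1.416 m
Horizontal distance from joint 1 to link-2 COM:
  x_c2 = L1*cos(t1) + Lc2*cos(t1+t2)
       = 4.5*0.6293 + 1.7*0.9703 = 4.4814 m
tau1 = m1*g*x_c1 + m2*g*x_c2
     = 14*9.81*1.416 + 2*9.81*4.4814
     = 194.4694 + 87.9259
     = 282.3954 Nm


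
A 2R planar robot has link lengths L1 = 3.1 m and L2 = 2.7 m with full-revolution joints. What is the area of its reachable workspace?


r_max = L1 + L2 = 5.8 m
r_min = |L1 - L2| = 0.4 m
Area = pi*(r_max^2 - r_min^2)
= pi*(33.64 - 0.16)
= pi * 33.48
= 105.1805 m^2


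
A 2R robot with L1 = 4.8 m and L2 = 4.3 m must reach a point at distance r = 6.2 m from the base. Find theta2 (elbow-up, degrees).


cos(theta2) = (r^2 - L1^2 - L2^2) / (2*L1*L2)
cos(theta2) = (38.44 - 23.04 - 18.49) / 41.28
cos(theta2) = -0.074855
theta2 = 94.2929 degrees


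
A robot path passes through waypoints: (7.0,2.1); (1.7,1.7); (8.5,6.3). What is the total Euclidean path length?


Segment lengths:
  seg1 = sqrt((-5.3)^2 + (-0.4)^2) = 5.3151
  seg2 = sqrt((6.8)^2 + (4.6)^2) = 8.2098
Total = 13.5248


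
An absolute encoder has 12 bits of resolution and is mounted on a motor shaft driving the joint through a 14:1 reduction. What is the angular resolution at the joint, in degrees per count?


counts = 2^12 = 4096
effective counts at joint = 4096 * 14 = 57344
resolution = 360 / 57344
= 0.0063 deg/count


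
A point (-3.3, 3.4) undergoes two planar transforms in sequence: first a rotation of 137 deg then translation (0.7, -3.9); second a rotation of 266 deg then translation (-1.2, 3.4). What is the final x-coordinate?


After transform 1:
x1 = cos(137)*-3.3 - sin(137)*3.4 + 0.7 = 0.7947
y1 = sin(137)*-3.3 + cos(137)*3.4 + -3.9 = -8.6372
After transform 2:
x2 = cos(266)*0.7947 - sin(266)*-8.6372 + -1.2
= -9.8716


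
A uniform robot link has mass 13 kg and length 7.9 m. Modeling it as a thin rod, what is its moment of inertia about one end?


I = (1/3) * m * L^2
= (1/3) * 13 * 7.9^2
= 0.333333 * 13 * 62.41
= 270.4433 kg*m^2


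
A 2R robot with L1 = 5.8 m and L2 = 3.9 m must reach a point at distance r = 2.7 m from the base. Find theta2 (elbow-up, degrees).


cos(theta2) = (r^2 - L1^2 - L2^2) / (2*L1*L2)
cos(theta2) = (7.29 - 33.64 - 15.21) / 45.24
cos(theta2) = -0.918656
theta2 = 156.7304 degrees


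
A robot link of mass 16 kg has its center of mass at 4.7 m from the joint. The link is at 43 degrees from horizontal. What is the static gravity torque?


tau = m*g*L*cos(angle)
= 16 * 9.81 * 4.7 * cos(43 deg)
= 16 * 9.81 * 4.7 * 0.7314
= 539.5284 Nm


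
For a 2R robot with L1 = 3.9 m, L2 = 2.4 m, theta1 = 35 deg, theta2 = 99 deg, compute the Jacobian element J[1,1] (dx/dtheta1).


J[1,1] = -L1*sin(t1) - L2*sin(t1+t2)
= -3.9*sin(35) - 2.4*sin(134)
= -3.9634


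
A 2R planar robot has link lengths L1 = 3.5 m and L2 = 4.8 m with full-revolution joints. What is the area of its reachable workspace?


r_max = L1 + L2 = 8.3 m
r_min = |L1 - L2| = 1.3 m
Area = pi*(r_max^2 - r_min^2)
= pi*(68.89 - 1.69)
= pi * 67.2
= 211.115 m^2


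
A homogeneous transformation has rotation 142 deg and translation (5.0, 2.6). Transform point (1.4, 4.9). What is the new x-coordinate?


x' = cos(theta)*px - sin(theta)*py + tx
= -0.788*1.4 - 0.6157*4.9 + 5.0
= 0.88


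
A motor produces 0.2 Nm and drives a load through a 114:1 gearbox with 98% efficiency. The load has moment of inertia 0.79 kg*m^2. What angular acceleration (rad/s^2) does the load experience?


tau_out = tau_motor * N * eta
= 0.2 * 114 * 0.98 = 22.344 Nm
alpha = tau_out / I = 22.344 / 0.79
= 28.2835 rad/s^2


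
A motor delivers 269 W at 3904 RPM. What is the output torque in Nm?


omega = 3904 * 2*pi/60 = 408.8259 rad/s
tau = P / omega = 269 / 408.8259
= 0.658 Nm


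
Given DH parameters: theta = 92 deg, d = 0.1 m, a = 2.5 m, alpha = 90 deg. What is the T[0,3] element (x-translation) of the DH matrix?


T[0,3] = a * cos(theta)
= 2.5 * cos(92 deg)
= 2.5 * -0.0349
= -0.0872


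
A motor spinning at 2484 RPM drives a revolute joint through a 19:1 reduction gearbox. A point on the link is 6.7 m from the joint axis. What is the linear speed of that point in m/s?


omega_motor = 2484 * 2*pi/60 = 260.1239 rad/s
omega_joint = omega_motor / 19 = 13.6907 rad/s
v = omega_joint * r = 13.6907 * 6.7
= 91.7279 m/s


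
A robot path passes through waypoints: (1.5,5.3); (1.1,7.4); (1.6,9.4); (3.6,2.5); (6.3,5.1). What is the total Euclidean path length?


Segment lengths:
  seg1 = sqrt((-0.4)^2 + (2.1)^2) = 2.1378
  seg2 = sqrt((0.5)^2 + (2.0)^2) = 2.0616
  seg3 = sqrt((2.0)^2 + (-6.9)^2) = 7.184
  seg4 = sqrt((2.7)^2 + (2.6)^2) = 3.7483
Total = 15.1317


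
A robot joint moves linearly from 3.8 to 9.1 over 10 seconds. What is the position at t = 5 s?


s = t/T = 5/10 = 0.5
p(t) = p0 + (pf-p0)*s
= 3.8 + (9.1 - 3.8) * 0.5
= 6.45


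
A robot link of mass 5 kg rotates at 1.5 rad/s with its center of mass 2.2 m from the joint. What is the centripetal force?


F = m * omega^2 * r
= 5 * 1.5^2 * 2.2
= 5 * 2.25 * 2.2
= 24.75 N


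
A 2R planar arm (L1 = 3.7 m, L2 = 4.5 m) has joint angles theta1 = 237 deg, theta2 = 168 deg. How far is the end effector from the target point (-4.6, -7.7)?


End effector via forward kinematics:
x = L1*cos(t1) + L2*cos(t1+t2) = 1.1668
y = L1*sin(t1) + L2*sin(t1+t2) = 0.0789
Distance to target:
d = sqrt((-4.6 - 1.1668)^2 + (-7.7 - 0.0789)^2)
= sqrt(33.2562 + 60.5113)
= 9.6834 m


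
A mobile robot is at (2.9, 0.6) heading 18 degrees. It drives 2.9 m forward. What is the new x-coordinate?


x_new = x0 + d*cos(theta)
= 2.9 + 2.9*cos(18)
= 2.9 + 2.7581
= 5.6581


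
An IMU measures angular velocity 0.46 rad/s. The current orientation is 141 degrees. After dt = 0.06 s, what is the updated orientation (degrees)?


delta_theta = w * dt = 0.46 * 0.06 = 0.0276 rad
= 1.5814 deg
theta_new = 141 + 1.5814 = 142.5814 deg


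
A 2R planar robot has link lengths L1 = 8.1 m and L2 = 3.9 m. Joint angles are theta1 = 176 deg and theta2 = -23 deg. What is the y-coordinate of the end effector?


Convert angles to radians: theta1 = 3.0718, theta2 = -0.4014
y = L1*sin(theta1) + L2*sin(theta1+theta2)
y = 0.565 + 1.7706
y = 2.3356


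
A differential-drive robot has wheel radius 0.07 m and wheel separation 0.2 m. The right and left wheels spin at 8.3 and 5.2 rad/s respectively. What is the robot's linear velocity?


vR = r*wR = 0.07*8.3 = 0.581 m/s
vL = r*wL = 0.07*5.2 = 0.364 m/s
v = (vR+vL)/2 = 0.4725 m/s
omega = (vR-vL)/L = 1.085 rad/s
linear velocity = 0.4725 m/s


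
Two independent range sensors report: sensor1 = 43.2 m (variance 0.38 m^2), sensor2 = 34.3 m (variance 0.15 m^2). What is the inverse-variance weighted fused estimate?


w1 = (1/var1) / (1/var1 + 1/var2)
   = 2.6316 / (2.6316 + 6.6667) = 0.283
w2 = 1 - w1 = 0.717
fused = w1*s1 + w2*s2 = 12.2264 + 24.5925
= 36.8189 m


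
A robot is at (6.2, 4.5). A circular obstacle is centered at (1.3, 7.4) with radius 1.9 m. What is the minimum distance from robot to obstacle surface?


center_dist = sqrt((6.2-1.3)^2 + (4.5-7.4)^2)
= sqrt(24.01 + 8.41)
= 5.6939
min_dist = center_dist - radius = 5.6939 - 1.9 = 3.7939 m


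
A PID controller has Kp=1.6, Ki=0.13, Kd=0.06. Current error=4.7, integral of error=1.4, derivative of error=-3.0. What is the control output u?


u = Kp*e + Ki*int(e) + Kd*de/dt
= 1.6*4.7 + 0.13*1.4 + 0.06*(-3.0)
= 7.52 + 0.182 + -0.18
= 7.522


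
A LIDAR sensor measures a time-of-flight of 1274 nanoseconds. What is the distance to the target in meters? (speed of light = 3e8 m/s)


tof = 1274 ns = 1.274e-06 s
dist = c * tof / 2
= 3e8 * 1.274e-06 / 2
= 191.1 m


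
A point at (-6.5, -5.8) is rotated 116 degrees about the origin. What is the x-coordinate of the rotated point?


x' = x*cos(theta) - y*sin(theta)
cos(116 deg) = -0.4384, sin(116 deg) = 0.8988
x' = -6.5 * -0.4384 - -5.8 * 0.8988
= 2.8494 - -5.213
= 8.0624


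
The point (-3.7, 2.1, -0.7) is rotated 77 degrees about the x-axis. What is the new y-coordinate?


Rotation about x-axis: y' = y*cos(theta) - z*sin(theta)
= 2.1 * 0.225 - -0.7 * 0.9744
= 1.1545


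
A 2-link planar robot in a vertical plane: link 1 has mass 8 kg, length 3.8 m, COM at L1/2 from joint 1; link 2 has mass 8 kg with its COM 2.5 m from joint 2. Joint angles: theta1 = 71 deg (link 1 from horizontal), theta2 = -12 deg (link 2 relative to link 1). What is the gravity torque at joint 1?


Horizontal distance from joint 1 to link-1 COM:
  x_c1 = (L1/2)*cos(t1) = 1.9 * 0.3256 = 0.6186 m
Horizontal distance from joint 1 to link-2 COM:
  x_c2 = L1*cos(t1) + Lc2*cos(t1+t2)
       = 3.8*0.3256 + 2.5*0.515 = 2.5248 m
tau1 = m1*g*x_c1 + m2*g*x_c2
     = 8*9.81*0.6186 + 8*9.81*2.5248
     = 48.5461 + 198.1427
     = 246.6888 Nm


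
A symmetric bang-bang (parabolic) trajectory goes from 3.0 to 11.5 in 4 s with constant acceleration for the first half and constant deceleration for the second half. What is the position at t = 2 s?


Symmetric rest-to-rest: each phase covers (pf-p0)/2 in time T/2. 0.5*a*(T/2)^2 = (pf-p0)/2 => a = 4*(pf-p0)/T^2
a = 4*(11.5-3.0)/4^2 = 2.125
t = 2 is in the acceleration phase (t <= T/2).
p = p0 + 0.5*a*t^2 = 3.0 + 0.5*2.125*2^2
= 7.25


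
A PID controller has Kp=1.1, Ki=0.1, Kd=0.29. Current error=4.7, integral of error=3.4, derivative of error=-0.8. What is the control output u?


u = Kp*e + Ki*int(e) + Kd*de/dt
= 1.1*4.7 + 0.1*3.4 + 0.29*(-0.8)
= 5.17 + 0.34 + -0.232
= 5.278


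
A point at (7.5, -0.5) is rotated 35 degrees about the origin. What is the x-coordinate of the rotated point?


x' = x*cos(theta) - y*sin(theta)
cos(35 deg) = 0.8192, sin(35 deg) = 0.5736
x' = 7.5 * 0.8192 - -0.5 * 0.5736
= 6.1436 - -0.2868
= 6.4304


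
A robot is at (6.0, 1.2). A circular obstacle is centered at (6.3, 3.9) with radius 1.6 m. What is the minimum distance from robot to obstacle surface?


center_dist = sqrt((6.0-6.3)^2 + (1.2-3.9)^2)
= sqrt(0.09 + 7.29)
= 2.7166
min_dist = center_dist - radius = 2.7166 - 1.6 = 1.1166 m


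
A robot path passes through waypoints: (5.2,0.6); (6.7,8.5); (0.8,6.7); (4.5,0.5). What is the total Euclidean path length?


Segment lengths:
  seg1 = sqrt((1.5)^2 + (7.9)^2) = 8.0411
  seg2 = sqrt((-5.9)^2 + (-1.8)^2) = 6.1685
  seg3 = sqrt((3.7)^2 + (-6.2)^2) = 7.2201
Total = 21.4297


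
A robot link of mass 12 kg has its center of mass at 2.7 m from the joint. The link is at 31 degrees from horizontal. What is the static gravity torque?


tau = m*g*L*cos(angle)
= 12 * 9.81 * 2.7 * cos(31 deg)
= 12 * 9.81 * 2.7 * 0.8572
= 272.4455 Nm


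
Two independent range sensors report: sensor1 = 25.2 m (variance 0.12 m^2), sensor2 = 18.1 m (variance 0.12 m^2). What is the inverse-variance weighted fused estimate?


w1 = (1/var1) / (1/var1 + 1/var2)
   = 8.3333 / (8.3333 + 8.3333) = 0.5
w2 = 1 - w1 = 0.5
fused = w1*s1 + w2*s2 = 12.6 + 9.05
= 21.65 m


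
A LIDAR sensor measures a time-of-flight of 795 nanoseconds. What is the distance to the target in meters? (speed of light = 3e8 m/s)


tof = 795 ns = 7.95e-07 s
dist = c * tof / 2
= 3e8 * 7.95e-07 / 2
= 119.25 m


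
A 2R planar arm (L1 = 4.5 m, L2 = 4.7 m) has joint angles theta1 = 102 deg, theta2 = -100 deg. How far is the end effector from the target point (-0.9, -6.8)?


End effector via forward kinematics:
x = L1*cos(t1) + L2*cos(t1+t2) = 3.7615
y = L1*sin(t1) + L2*sin(t1+t2) = 4.5657
Distance to target:
d = sqrt((-0.9 - 3.7615)^2 + (-6.8 - 4.5657)^2)
= sqrt(21.7299 + 129.179)
= 12.2845 m


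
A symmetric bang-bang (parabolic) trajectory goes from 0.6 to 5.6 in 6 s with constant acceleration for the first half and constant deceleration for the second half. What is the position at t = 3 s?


Symmetric rest-to-rest: each phase covers (pf-p0)/2 in time T/2. 0.5*a*(T/2)^2 = (pf-p0)/2 => a = 4*(pf-p0)/T^2
a = 4*(5.6-0.6)/6^2 = 0.5556
t = 3 is in the acceleration phase (t <= T/2).
p = p0 + 0.5*a*t^2 = 0.6 + 0.5*0.5556*3^2
= 3.1


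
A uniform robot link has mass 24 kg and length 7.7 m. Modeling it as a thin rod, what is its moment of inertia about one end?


I = (1/3) * m * L^2
= (1/3) * 24 * 7.7^2
= 0.333333 * 24 * 59.29
= 474.32 kg*m^2


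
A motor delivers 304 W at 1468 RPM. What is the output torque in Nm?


omega = 1468 * 2*pi/60 = 153.7286 rad/s
tau = P / omega = 304 / 153.7286
= 1.9775 Nm


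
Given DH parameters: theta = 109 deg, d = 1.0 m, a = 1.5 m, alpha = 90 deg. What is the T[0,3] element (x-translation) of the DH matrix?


T[0,3] = a * cos(theta)
= 1.5 * cos(109 deg)
= 1.5 * -0.3256
= -0.4884


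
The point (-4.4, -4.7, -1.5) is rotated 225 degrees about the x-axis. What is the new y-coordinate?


Rotation about x-axis: y' = y*cos(theta) - z*sin(theta)
= -4.7 * -0.7071 - -1.5 * -0.7071
= 2.2627


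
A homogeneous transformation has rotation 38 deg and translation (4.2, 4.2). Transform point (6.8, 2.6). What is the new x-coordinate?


x' = cos(theta)*px - sin(theta)*py + tx
= 0.788*6.8 - 0.6157*2.6 + 4.2
= 7.9578


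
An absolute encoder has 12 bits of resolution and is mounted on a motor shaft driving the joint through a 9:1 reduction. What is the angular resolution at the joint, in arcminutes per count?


counts = 2^12 = 4096
effective counts at joint = 4096 * 9 = 36864
resolution = 360*60 / 36864
= 0.5859 arcmin/count


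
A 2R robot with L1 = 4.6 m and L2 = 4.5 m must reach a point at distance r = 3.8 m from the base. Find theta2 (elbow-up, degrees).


cos(theta2) = (r^2 - L1^2 - L2^2) / (2*L1*L2)
cos(theta2) = (14.44 - 21.16 - 20.25) / 41.4
cos(theta2) = -0.651449
theta2 = 130.651 degrees


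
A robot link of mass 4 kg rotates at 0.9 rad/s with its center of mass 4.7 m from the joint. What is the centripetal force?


F = m * omega^2 * r
= 4 * 0.9^2 * 4.7
= 4 * 0.81 * 4.7
= 15.228 N


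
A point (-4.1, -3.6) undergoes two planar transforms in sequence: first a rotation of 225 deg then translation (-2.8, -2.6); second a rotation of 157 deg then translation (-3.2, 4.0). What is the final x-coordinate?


After transform 1:
x1 = cos(225)*-4.1 - sin(225)*-3.6 + -2.8 = -2.4464
y1 = sin(225)*-4.1 + cos(225)*-3.6 + -2.6 = 2.8447
After transform 2:
x2 = cos(157)*-2.4464 - sin(157)*2.8447 + -3.2
= -2.0596


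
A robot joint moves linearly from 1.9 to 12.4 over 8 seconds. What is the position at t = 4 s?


s = t/T = 4/8 = 0.5
p(t) = p0 + (pf-p0)*s
= 1.9 + (12.4 - 1.9) * 0.5
= 7.15


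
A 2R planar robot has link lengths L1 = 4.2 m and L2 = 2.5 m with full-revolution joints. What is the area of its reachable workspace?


r_max = L1 + L2 = 6.7 m
r_min = |L1 - L2| = 1.7 m
Area = pi*(r_max^2 - r_min^2)
= pi*(44.89 - 2.89)
= pi * 42.0
= 131.9469 m^2


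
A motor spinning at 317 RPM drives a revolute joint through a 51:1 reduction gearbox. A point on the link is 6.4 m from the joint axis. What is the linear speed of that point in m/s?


omega_motor = 317 * 2*pi/60 = 33.1962 rad/s
omega_joint = omega_motor / 51 = 0.6509 rad/s
v = omega_joint * r = 0.6509 * 6.4
= 4.1658 m/s


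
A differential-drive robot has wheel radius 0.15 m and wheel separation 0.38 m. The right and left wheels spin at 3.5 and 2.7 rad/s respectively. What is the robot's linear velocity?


vR = r*wR = 0.15*3.5 = 0.525 m/s
vL = r*wL = 0.15*2.7 = 0.405 m/s
v = (vR+vL)/2 = 0.465 m/s
omega = (vR-vL)/L = 0.3158 rad/s
linear velocity = 0.465 m/s


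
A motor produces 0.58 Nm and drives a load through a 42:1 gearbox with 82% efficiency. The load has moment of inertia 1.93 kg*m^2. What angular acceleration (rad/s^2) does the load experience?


tau_out = tau_motor * N * eta
= 0.58 * 42 * 0.82 = 19.9752 Nm
alpha = tau_out / I = 19.9752 / 1.93
= 10.3498 rad/s^2


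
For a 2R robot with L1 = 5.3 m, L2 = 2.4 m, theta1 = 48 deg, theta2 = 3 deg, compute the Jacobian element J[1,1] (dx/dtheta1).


J[1,1] = -L1*sin(t1) - L2*sin(t1+t2)
= -5.3*sin(48) - 2.4*sin(51)
= -5.8038


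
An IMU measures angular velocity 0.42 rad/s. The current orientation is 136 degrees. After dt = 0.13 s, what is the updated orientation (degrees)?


delta_theta = w * dt = 0.42 * 0.13 = 0.0546 rad
= 3.1283 deg
theta_new = 136 + 3.1283 = 139.1283 deg


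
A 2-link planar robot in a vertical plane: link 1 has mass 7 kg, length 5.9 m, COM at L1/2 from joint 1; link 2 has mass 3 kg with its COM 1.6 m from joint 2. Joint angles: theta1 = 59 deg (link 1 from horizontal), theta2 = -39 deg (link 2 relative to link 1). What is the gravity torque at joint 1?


Horizontal distance from joint 1 to link-1 COM:
  x_c1 = (L1/2)*cos(t1) = 2.95 * 0.515 = 1.5194 m
Horizontal distance from joint 1 to link-2 COM:
  x_c2 = L1*cos(t1) + Lc2*cos(t1+t2)
       = 5.9*0.515 + 1.6*0.9397 = 4.5422 m
tau1 = m1*g*x_c1 + m2*g*x_c2
     = 7*9.81*1.5194 + 3*9.81*4.5422
     = 104.3346 + 133.6779
     = 238.0125 Nm


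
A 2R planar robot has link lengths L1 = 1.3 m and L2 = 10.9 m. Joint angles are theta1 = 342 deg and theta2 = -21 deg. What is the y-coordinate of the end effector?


Convert angles to radians: theta1 = 5.969, theta2 = -0.3665
y = L1*sin(theta1) + L2*sin(theta1+theta2)
y = -0.4017 + -6.8596
y = -7.2613


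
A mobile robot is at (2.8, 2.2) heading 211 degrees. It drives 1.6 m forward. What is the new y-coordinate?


y_new = y0 + d*sin(theta)
= 2.2 + 1.6*sin(211)
= 2.2 + -0.8241
= 1.3759


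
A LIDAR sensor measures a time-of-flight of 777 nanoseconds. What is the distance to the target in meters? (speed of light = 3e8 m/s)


tof = 777 ns = 7.77e-07 s
dist = c * tof / 2
= 3e8 * 7.77e-07 / 2
= 116.55 m


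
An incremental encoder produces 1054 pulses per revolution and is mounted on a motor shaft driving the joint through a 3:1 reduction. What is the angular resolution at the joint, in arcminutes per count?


counts per rev = 1054
effective counts at joint = 1054 * 3 = 3162
resolution = 360*60 / 3162
= 6.8311 arcmin/count


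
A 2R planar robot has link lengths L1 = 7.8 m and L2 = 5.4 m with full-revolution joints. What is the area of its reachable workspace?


r_max = L1 + L2 = 13.2 m
r_min = |L1 - L2| = 2.4 m
Area = pi*(r_max^2 - r_min^2)
= pi*(174.24 - 5.76)
= pi * 168.48
= 529.2955 m^2


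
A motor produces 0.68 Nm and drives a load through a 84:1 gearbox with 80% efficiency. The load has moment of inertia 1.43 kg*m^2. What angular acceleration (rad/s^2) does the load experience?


tau_out = tau_motor * N * eta
= 0.68 * 84 * 0.8 = 45.696 Nm
alpha = tau_out / I = 45.696 / 1.43
= 31.9552 rad/s^2


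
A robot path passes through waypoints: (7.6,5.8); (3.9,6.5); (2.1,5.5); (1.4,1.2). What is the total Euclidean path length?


Segment lengths:
  seg1 = sqrt((-3.7)^2 + (0.7)^2) = 3.7656
  seg2 = sqrt((-1.8)^2 + (-1.0)^2) = 2.0591
  seg3 = sqrt((-0.7)^2 + (-4.3)^2) = 4.3566
Total = 10.1814


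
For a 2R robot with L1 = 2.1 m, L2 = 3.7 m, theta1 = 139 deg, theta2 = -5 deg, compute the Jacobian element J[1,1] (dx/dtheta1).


J[1,1] = -L1*sin(t1) - L2*sin(t1+t2)
= -2.1*sin(139) - 3.7*sin(134)
= -4.0393


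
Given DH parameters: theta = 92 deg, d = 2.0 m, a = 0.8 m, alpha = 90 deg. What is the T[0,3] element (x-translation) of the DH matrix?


T[0,3] = a * cos(theta)
= 0.8 * cos(92 deg)
= 0.8 * -0.0349
= -0.0279


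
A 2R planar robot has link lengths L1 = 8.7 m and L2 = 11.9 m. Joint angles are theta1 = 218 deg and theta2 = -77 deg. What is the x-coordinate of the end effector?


Convert angles to radians: theta1 = 3.8048, theta2 = -1.3439
x = L1*cos(theta1) + L2*cos(theta1+theta2)
x = -6.8557 + -9.248
x = -16.1037


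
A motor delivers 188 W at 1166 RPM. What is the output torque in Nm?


omega = 1166 * 2*pi/60 = 122.1032 rad/s
tau = P / omega = 188 / 122.1032
= 1.5397 Nm


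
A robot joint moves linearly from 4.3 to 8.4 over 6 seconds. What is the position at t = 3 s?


s = t/T = 3/6 = 0.5
p(t) = p0 + (pf-p0)*s
= 4.3 + (8.4 - 4.3) * 0.5
= 6.35


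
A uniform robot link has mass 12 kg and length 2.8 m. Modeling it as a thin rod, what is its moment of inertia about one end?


I = (1/3) * m * L^2
= (1/3) * 12 * 2.8^2
= 0.333333 * 12 * 7.84
= 31.36 kg*m^2


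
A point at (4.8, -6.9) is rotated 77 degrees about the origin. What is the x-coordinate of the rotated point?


x' = x*cos(theta) - y*sin(theta)
cos(77 deg) = 0.225, sin(77 deg) = 0.9744
x' = 4.8 * 0.225 - -6.9 * 0.9744
= 1.0798 - -6.7232
= 7.8029


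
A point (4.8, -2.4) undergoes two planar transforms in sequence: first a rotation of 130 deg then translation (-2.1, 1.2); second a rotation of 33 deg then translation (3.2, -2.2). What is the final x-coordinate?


After transform 1:
x1 = cos(130)*4.8 - sin(130)*-2.4 + -2.1 = -3.3469
y1 = sin(130)*4.8 + cos(130)*-2.4 + 1.2 = 6.4197
After transform 2:
x2 = cos(33)*-3.3469 - sin(33)*6.4197 + 3.2
= -3.1033


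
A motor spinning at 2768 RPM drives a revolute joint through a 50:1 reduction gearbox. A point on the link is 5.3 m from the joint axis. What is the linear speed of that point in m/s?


omega_motor = 2768 * 2*pi/60 = 289.8643 rad/s
omega_joint = omega_motor / 50 = 5.7973 rad/s
v = omega_joint * r = 5.7973 * 5.3
= 30.7256 m/s


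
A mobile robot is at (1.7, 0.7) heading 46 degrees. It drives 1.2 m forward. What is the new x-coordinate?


x_new = x0 + d*cos(theta)
= 1.7 + 1.2*cos(46)
= 1.7 + 0.8336
= 2.5336


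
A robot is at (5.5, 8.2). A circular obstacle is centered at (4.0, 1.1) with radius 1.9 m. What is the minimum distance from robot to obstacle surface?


center_dist = sqrt((5.5-4.0)^2 + (8.2-1.1)^2)
= sqrt(2.25 + 50.41)
= 7.2567
min_dist = center_dist - radius = 7.2567 - 1.9 = 5.3567 m


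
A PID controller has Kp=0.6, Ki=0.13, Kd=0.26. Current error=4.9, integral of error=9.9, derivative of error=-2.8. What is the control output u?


u = Kp*e + Ki*int(e) + Kd*de/dt
= 0.6*4.9 + 0.13*9.9 + 0.26*(-2.8)
= 2.94 + 1.287 + -0.728
= 3.499


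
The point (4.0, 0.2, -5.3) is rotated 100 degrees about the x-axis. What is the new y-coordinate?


Rotation about x-axis: y' = y*cos(theta) - z*sin(theta)
= 0.2 * -0.1736 - -5.3 * 0.9848
= 5.1848


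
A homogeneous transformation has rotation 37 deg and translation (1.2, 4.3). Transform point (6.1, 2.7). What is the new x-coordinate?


x' = cos(theta)*px - sin(theta)*py + tx
= 0.7986*6.1 - 0.6018*2.7 + 1.2
= 4.4468


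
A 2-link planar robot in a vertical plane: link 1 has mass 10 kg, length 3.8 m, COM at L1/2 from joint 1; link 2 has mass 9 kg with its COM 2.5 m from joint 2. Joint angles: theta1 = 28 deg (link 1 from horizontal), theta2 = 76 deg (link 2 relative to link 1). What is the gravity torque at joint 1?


Horizontal distance from joint 1 to link-1 COM:
  x_c1 = (L1/2)*cos(t1) = 1.9 * 0.8829 = 1.6776 m
Horizontal distance from joint 1 to link-2 COM:
  x_c2 = L1*cos(t1) + Lc2*cos(t1+t2)
       = 3.8*0.8829 + 2.5*-0.2419 = 2.7504 m
tau1 = m1*g*x_c1 + m2*g*x_c2
     = 10*9.81*1.6776 + 9*9.81*2.7504
     = 164.5726 + 242.8325
     = 407.4051 Nm


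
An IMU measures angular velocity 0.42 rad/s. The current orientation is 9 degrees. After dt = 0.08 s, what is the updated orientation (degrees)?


delta_theta = w * dt = 0.42 * 0.08 = 0.0336 rad
= 1.9251 deg
theta_new = 9 + 1.9251 = 10.9251 deg


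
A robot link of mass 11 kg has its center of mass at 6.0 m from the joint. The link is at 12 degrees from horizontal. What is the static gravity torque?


tau = m*g*L*cos(angle)
= 11 * 9.81 * 6.0 * cos(12 deg)
= 11 * 9.81 * 6.0 * 0.9781
= 633.3114 Nm


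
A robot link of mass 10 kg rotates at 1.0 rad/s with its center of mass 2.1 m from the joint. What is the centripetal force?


F = m * omega^2 * r
= 10 * 1.0^2 * 2.1
= 10 * 1.0 * 2.1
= 21.0 N


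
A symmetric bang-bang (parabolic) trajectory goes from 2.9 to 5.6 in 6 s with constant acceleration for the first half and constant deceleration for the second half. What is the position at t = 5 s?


Symmetric rest-to-rest: each phase covers (pf-p0)/2 in time T/2. 0.5*a*(T/2)^2 = (pf-p0)/2 => a = 4*(pf-p0)/T^2
a = 4*(5.6-2.9)/6^2 = 0.3
t = 5 is in the deceleration phase (t > T/2).
p = pf - 0.5*a*(T-t)^2 = 5.6 - 0.5*0.3*1^2
= 5.45


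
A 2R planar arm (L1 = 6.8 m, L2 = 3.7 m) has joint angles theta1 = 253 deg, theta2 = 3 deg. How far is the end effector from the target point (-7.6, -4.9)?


End effector via forward kinematics:
x = L1*cos(t1) + L2*cos(t1+t2) = -2.8832
y = L1*sin(t1) + L2*sin(t1+t2) = -10.093
Distance to target:
d = sqrt((-7.6 - -2.8832)^2 + (-4.9 - -10.093)^2)
= sqrt(22.2478 + 26.9669)
= 7.0153 m


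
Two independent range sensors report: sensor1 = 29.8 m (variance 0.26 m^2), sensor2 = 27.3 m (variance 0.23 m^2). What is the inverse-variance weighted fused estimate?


w1 = (1/var1) / (1/var1 + 1/var2)
   = 3.8462 / (3.8462 + 4.3478) = 0.4694
w2 = 1 - w1 = 0.5306
fused = w1*s1 + w2*s2 = 13.9878 + 14.4857
= 28.4735 m


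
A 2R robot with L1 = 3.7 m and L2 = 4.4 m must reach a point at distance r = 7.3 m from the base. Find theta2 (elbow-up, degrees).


cos(theta2) = (r^2 - L1^2 - L2^2) / (2*L1*L2)
cos(theta2) = (53.29 - 13.69 - 19.36) / 32.56
cos(theta2) = 0.621622
theta2 = 51.5653 degrees


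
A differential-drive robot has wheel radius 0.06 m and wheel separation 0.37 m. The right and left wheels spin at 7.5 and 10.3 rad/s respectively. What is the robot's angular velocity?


vR = r*wR = 0.06*7.5 = 0.45 m/s
vL = r*wL = 0.06*10.3 = 0.618 m/s
v = (vR+vL)/2 = 0.534 m/s
omega = (vR-vL)/L = -0.4541 rad/s
angular velocity = -0.4541 rad/s


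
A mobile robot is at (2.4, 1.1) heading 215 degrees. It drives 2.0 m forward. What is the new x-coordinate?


x_new = x0 + d*cos(theta)
= 2.4 + 2.0*cos(215)
= 2.4 + -1.6383
= 0.7617


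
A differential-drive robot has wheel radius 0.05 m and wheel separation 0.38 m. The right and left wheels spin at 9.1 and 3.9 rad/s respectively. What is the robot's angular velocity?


vR = r*wR = 0.05*9.1 = 0.455 m/s
vL = r*wL = 0.05*3.9 = 0.195 m/s
v = (vR+vL)/2 = 0.325 m/s
omega = (vR-vL)/L = 0.6842 rad/s
angular velocity = 0.6842 rad/s


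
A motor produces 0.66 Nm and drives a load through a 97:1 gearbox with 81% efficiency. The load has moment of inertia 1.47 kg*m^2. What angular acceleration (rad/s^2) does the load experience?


tau_out = tau_motor * N * eta
= 0.66 * 97 * 0.81 = 51.8562 Nm
alpha = tau_out / I = 51.8562 / 1.47
= 35.2763 rad/s^2


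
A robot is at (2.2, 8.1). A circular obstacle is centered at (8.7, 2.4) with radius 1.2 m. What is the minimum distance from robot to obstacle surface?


center_dist = sqrt((2.2-8.7)^2 + (8.1-2.4)^2)
= sqrt(42.25 + 32.49)
= 8.6452
min_dist = center_dist - radius = 8.6452 - 1.2 = 7.4452 m


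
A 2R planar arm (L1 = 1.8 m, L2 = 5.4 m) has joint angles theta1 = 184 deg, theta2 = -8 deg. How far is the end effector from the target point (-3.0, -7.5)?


End effector via forward kinematics:
x = L1*cos(t1) + L2*cos(t1+t2) = -7.1825
y = L1*sin(t1) + L2*sin(t1+t2) = 0.2511
Distance to target:
d = sqrt((-3.0 - -7.1825)^2 + (-7.5 - 0.2511)^2)
= sqrt(17.493 + 60.0799)
= 8.8075 m


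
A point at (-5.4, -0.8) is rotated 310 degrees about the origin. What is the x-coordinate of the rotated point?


x' = x*cos(theta) - y*sin(theta)
cos(310 deg) = 0.6428, sin(310 deg) = -0.766
x' = -5.4 * 0.6428 - -0.8 * -0.766
= -3.4711 - 0.6128
= -4.0839


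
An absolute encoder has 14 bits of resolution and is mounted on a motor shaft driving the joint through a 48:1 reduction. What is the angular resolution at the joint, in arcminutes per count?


counts = 2^14 = 16384
effective counts at joint = 16384 * 48 = 786432
resolution = 360*60 / 786432
= 0.0275 arcmin/count


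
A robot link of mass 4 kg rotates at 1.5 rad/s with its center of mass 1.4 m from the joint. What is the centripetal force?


F = m * omega^2 * r
= 4 * 1.5^2 * 1.4
= 4 * 2.25 * 1.4
= 12.6 N


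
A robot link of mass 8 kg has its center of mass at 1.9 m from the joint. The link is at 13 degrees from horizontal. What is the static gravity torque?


tau = m*g*L*cos(angle)
= 8 * 9.81 * 1.9 * cos(13 deg)
= 8 * 9.81 * 1.9 * 0.9744
= 145.2903 Nm


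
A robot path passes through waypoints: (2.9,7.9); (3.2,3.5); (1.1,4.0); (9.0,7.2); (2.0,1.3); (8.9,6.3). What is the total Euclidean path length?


Segment lengths:
  seg1 = sqrt((0.3)^2 + (-4.4)^2) = 4.4102
  seg2 = sqrt((-2.1)^2 + (0.5)^2) = 2.1587
  seg3 = sqrt((7.9)^2 + (3.2)^2) = 8.5235
  seg4 = sqrt((-7.0)^2 + (-5.9)^2) = 9.1548
  seg5 = sqrt((6.9)^2 + (5.0)^2) = 8.5212
Total = 32.7683


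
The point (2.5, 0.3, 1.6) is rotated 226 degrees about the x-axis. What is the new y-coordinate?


Rotation about x-axis: y' = y*cos(theta) - z*sin(theta)
= 0.3 * -0.6947 - 1.6 * -0.7193
= 0.9425
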